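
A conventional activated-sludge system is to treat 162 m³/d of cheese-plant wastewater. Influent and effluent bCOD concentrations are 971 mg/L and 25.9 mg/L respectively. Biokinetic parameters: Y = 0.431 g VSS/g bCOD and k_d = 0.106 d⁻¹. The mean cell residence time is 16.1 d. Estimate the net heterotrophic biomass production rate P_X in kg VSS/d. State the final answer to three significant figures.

The observed yield is Y_obs = Y/(1 + k_d·θ_c) = 0.431 / (1 + 0.106 × 16.1) = 0.431 / 2.707 = 0.1592 g VSS per g bCOD removed.
Q·(S₀ − S) = 162 × (971 − 25.9) × 10⁻³ = 153.1 kg/d removed.
Biomass produced: P_X = Y_obs·Q·ΔS = 0.1592 × 153.1 ≈ 24.38 kg VSS/d.

P_X ≈ 24.4 kg VSS/d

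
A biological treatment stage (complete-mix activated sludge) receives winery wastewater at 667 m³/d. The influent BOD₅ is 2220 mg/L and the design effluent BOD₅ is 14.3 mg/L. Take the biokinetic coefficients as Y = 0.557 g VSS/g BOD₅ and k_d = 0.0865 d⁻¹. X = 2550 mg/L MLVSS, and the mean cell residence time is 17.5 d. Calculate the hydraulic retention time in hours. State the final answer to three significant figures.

Steady-state biomass mass balance: V·X·(1 + k_d·θ_c) = Y·Q·(S₀ − S)·θ_c, so V = 0.557 × 667 × (2220 − 14.3) × 17.5 / [2550 × (1 + 0.0865 × 17.5)] = 1.43×10^7 / 6410 = 2237 m³.
τ = V/Q = 2237/667 = 3.354 d, or 80.50 h.

τ ≈ 80.5 h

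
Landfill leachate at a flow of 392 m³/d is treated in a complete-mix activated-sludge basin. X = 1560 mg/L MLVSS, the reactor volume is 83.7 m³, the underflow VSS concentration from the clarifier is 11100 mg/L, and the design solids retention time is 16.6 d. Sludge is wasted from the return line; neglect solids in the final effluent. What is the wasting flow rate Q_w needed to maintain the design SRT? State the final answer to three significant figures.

Q_w ≈ 0.709 m³/d

θ_c = V·X/(Q_w·X_r) when wasting from the recycle, so Q_w = V·X/(θ_c·X_r) = 83.70 × 1560 / (16.6 × 11100) = 0.7086 m³/d.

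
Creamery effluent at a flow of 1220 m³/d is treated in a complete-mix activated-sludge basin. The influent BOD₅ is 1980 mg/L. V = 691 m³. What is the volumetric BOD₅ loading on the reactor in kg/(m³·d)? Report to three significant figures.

L_v ≈ 3.50 kg BOD₅/(m³·d)

Volumetric loading L_v = Q·S₀ / V = 1220 × 1980 g/m³ / 691.0 m³ = 3496 g/(m³·d) = 3.496 kg BOD₅/(m³·d).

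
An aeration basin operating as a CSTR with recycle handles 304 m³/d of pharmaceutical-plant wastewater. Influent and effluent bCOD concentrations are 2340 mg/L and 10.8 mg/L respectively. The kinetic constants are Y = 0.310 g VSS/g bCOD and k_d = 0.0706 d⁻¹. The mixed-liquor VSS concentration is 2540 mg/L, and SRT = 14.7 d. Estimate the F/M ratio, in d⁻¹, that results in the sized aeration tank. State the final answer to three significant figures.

Rearranging the biomass balance for a CMAS with decay, V = Y·Q·ΔS·θ_c / [X·(1+k_d θ_c)] = 0.310 × 304 × (2340 − 10.8) × 14.7 / [2540 × (1 + 0.0706 × 14.7)] = 3.23×10^6 / 5176 = 623.4 m³.
Food-to-microorganism ratio F/M = Q S₀ / (V X) = 304 × 2340 / (623.4 × 2540) = 0.4493 d⁻¹.

F/M ≈ 0.449 d⁻¹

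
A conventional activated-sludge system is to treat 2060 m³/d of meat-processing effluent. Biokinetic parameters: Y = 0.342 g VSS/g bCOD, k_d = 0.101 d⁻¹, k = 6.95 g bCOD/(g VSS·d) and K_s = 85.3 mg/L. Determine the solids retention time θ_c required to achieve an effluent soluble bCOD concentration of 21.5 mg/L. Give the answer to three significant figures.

From 1/θ_c = Y·k·S/(K_s + S) − k_d: Y·k·S/(K_s+S) = 0.342 × 6.95 × 21.5 / (85.3 + 21.5) = 0.4785 d⁻¹.
1/θ_c = 0.4785 − 0.101 = 0.3775 d⁻¹, so θ_c = 2.649 d.

θ_c ≈ 2.65 d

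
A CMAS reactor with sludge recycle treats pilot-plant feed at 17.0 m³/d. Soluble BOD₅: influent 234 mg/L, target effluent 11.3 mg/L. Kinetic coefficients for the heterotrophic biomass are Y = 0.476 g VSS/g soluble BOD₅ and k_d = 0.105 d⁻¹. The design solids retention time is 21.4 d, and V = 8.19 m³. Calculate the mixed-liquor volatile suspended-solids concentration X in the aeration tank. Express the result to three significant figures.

X ≈ 1450 mg/L

From V·X·(1 + k_d·θ_c) = Y·Q·(S₀ − S)·θ_c: X = 0.476 × 17.0 × (234 − 11.3) × 21.4 / [8.19 × (1 + 0.105 × 21.4)] = 1450 mg/L.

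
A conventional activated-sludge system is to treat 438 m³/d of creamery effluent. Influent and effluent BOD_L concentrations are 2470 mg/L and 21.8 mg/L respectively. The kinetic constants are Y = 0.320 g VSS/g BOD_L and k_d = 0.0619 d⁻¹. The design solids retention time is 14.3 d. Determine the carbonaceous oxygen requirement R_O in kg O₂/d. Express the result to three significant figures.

R_O ≈ 814 kg O₂/d

The observed yield is Y_obs = Y/(1 + k_d·θ_c) = 0.320 / (1 + 0.0619 × 14.3) = 0.320 / 1.885 = 0.1697 g VSS per g BOD_L removed.
Mass of BOD_L removed per day: Q(S₀ − S) = 438 × 2448 g/m³ = 1072 kg/d.
Net sludge production P_X = 0.1697 × 1072 = 182.0 kg VSS/d.
R_O = Q·ΔS − 1.42 P_X = 1072 − 258.5 = 813.8 kg O₂/d.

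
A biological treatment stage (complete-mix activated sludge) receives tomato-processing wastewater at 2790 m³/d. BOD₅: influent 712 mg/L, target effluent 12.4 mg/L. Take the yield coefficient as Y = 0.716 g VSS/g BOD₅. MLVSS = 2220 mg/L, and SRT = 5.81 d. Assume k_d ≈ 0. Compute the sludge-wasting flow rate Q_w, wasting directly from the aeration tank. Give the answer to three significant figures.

Q_w ≈ 630 m³/d

Biomass mass balance (decay neglected): V·X = Y·Q·(S₀ − S)·θ_c, so V = 0.716 × 2790 × (712 − 12.4) × 5.81 / 2220 = 3658 m³.
With mixed-liquor wasting, θ_c = V/Q_w, so Q_w = V/θ_c = 3658/5.81 = 629.5 m³/d.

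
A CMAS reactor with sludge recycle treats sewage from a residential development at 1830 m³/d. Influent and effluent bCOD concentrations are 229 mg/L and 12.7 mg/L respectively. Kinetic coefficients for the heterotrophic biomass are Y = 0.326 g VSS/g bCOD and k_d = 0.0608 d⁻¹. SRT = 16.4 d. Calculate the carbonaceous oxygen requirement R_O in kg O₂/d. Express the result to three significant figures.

Observed yield with endogenous decay: Y_obs = Y / (1 + k_d·θ_c) = 0.326 / (1 + 0.0608 × 16.4) = 0.326 / 1.997 = 0.1632 g VSS/g bCOD.
Substrate removed = Q·(S₀ − S) = 1830 m³/d × (229 − 12.7) g/m³ = 3.96×10^5 g/d = 395.8 kg/d.
P_X = Y_obs·Q·(S₀ − S) = 0.1632 × 395.8 = 64.61 kg VSS/d.
R_O = Q·(S₀ − S) − 1.42·P_X = 395.8 − 1.42 × 64.61 = 304.1 kg O₂/d.

R_O ≈ 304 kg O₂/d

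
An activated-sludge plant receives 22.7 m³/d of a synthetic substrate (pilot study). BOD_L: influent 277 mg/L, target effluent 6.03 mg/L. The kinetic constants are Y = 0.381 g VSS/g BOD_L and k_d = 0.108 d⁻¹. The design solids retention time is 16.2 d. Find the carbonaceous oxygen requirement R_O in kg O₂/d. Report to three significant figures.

The observed yield is Y_obs = Y/(1 + k_d·θ_c) = 0.381 / (1 + 0.108 × 16.2) = 0.381 / 2.750 = 0.1386 g VSS per g BOD_L removed.
Mass of BOD_L removed per day: Q(S₀ − S) = 22.7 × 271.0 g/m³ = 6.151 kg/d.
Biomass synthesised: P_X = Y_obs × 6.151 = 0.8523 kg VSS/d.
R_O = Q·(S₀ − S) − 1.42·P_X = 6.151 − 1.42 × 0.8523 = 4.941 kg O₂/d.

R_O ≈ 4.94 kg O₂/d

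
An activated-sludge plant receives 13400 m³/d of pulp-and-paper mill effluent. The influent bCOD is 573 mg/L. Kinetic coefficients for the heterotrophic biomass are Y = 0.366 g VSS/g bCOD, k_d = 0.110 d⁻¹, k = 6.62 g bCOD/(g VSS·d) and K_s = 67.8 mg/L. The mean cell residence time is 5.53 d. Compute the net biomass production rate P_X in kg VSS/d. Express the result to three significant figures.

P_X ≈ 1720 kg VSS/d

Effluent substrate depends only on kinetics and SRT: S = K_s(1 + k_d θ_c) / [θ_c(Yk − k_d) − 1] = 67.8 × (1 + 0.110 × 5.53) / [5.53 × (0.366 × 6.62 − 0.110) − 1] = 109.0 / 11.79 = 9.248 mg/L.
Y_obs = Y / (1 + k_d θ_c) = 0.366 / (1 + 0.110 × 5.53) = 0.366 / 1.608 = 0.2276.
Q·(S₀ − S) = 13400 × (573 − 9.25) × 10⁻³ = 7554 kg/d removed.
Net biomass production P_X = Y_obs × Q·(S₀ − S) = 0.2276 × 7554 = 1719 kg VSS/d.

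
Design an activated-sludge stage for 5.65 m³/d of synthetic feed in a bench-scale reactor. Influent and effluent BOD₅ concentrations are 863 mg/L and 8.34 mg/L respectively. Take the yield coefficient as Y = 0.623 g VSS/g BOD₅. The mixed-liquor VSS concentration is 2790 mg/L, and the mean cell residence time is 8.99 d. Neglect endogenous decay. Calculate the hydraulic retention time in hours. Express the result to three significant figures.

With k_d = 0 the design equation reduces to V = Y Q (S₀−S) θ_c / X = 0.623 × 5.65 × (863 − 8.34) × 8.99 / 2790 = 9.694 m³.
HRT = V/Q = 9.694 m³ / 5.65 m³·d⁻¹ = 1.716 d × 24 = 41.18 h.

τ ≈ 41.2 h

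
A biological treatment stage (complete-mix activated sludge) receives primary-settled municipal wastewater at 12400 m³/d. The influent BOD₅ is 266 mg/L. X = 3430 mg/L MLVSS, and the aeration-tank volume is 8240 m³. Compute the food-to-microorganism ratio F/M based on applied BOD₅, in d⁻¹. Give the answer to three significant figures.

F/M ≈ 0.117 d⁻¹

Food-to-microorganism ratio F/M = Q S₀ / (V X) = 12400 × 266 / (8240 × 3430) = 0.1167 d⁻¹.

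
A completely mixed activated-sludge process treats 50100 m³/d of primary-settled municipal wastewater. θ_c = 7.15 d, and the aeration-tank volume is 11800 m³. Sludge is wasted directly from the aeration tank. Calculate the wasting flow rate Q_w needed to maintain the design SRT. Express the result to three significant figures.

Wasting from the aeration tank: Q_w = V / θ_c = 11800 / 7.15 = 1650 m³/d.

Q_w ≈ 1650 m³/d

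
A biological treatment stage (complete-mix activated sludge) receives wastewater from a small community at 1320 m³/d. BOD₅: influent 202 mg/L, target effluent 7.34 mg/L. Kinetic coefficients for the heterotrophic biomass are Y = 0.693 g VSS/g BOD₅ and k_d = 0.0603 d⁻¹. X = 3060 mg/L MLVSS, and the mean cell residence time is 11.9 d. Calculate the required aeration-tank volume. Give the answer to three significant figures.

Steady-state biomass mass balance: V·X·(1 + k_d·θ_c) = Y·Q·(S₀ − S)·θ_c, so V = 0.693 × 1320 × (202 − 7.34) × 11.9 / [3060 × (1 + 0.0603 × 11.9)] = 2.12×10^6 / 5256 = 403.2 m³.

V ≈ 403 m³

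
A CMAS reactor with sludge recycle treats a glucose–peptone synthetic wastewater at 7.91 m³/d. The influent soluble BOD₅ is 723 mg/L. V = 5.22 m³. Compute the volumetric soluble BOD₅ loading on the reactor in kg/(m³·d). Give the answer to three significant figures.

L_v ≈ 1.10 kg soluble BOD₅/(m³·d)

Volumetric loading L_v = Q·S₀ / V = 7.91 × 723 g/m³ / 5.220 m³ = 1096 g/(m³·d) = 1.096 kg soluble BOD₅/(m³·d).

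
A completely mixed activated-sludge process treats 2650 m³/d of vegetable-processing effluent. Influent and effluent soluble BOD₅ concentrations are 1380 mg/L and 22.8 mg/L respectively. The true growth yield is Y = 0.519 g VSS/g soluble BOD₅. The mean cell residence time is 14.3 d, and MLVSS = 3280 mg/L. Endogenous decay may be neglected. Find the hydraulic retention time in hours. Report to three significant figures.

τ ≈ 73.7 h

V·X = Y·Q·ΔS·θ_c gives V = 0.519 × 2650 × (1380 − 22.8) × 14.3 / 3280 = 8138 m³.
Hydraulic retention time τ = V/Q = 8138 / 2650 = 3.071 d = 73.70 h.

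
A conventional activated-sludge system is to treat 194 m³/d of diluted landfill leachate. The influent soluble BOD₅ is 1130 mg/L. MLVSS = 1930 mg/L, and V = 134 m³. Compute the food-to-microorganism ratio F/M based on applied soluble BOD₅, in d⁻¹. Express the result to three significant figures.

F/M ≈ 0.848 d⁻¹

Food-to-microorganism ratio F/M = Q S₀ / (V X) = 194 × 1130 / (134.0 × 1930) = 0.8477 d⁻¹.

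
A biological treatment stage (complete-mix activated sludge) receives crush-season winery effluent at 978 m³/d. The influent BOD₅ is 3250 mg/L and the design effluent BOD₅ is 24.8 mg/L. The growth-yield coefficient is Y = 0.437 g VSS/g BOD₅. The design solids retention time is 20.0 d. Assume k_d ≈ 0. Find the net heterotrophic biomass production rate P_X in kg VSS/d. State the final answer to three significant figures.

P_X ≈ 1380 kg VSS/d

With endogenous decay neglected, the observed yield equals the true yield: Y_obs = Y = 0.437 g VSS/g BOD₅.
ΔS = 3250 − 24.8 = 3225 mg/L, so the substrate removal rate is 978 × 3225/1000 = 3154 kg BOD₅/d.
P_X = Y_obs · Q(S₀ − S) = 0.4370 × 3154 = 1378 kg VSS/d.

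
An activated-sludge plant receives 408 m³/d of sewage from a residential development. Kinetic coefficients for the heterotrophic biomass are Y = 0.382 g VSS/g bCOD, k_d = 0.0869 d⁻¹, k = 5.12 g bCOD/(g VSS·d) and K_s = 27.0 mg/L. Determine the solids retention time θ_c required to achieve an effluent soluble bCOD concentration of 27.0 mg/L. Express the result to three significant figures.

θ_c ≈ 1.12 d

At the target effluent, Y k S/(K_s+S) = 0.382×5.12×27.0/54.00 = 0.9779 d⁻¹.
θ_c = 1/(μ − k_d) = 1/(0.9779 − 0.0869) = 1/0.8910 = 1.122 d.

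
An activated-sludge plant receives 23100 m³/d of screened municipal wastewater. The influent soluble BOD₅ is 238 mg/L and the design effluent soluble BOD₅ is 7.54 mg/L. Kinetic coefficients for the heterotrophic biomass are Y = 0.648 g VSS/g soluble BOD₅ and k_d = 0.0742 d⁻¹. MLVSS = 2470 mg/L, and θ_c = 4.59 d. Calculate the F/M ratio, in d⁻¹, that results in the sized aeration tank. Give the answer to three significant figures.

Steady-state biomass mass balance: V·X·(1 + k_d·θ_c) = Y·Q·(S₀ − S)·θ_c, so V = 0.648 × 23100 × (238 − 7.54) × 4.59 / [2470 × (1 + 0.0742 × 4.59)] = 1.58×10^7 / 3311 = 4782 m³.
F/M = Q·S₀ / (V·X) = 23100 × 238 / (4782 × 2470) = 0.4655 g soluble BOD₅·(g VSS·d)⁻¹.

F/M ≈ 0.465 d⁻¹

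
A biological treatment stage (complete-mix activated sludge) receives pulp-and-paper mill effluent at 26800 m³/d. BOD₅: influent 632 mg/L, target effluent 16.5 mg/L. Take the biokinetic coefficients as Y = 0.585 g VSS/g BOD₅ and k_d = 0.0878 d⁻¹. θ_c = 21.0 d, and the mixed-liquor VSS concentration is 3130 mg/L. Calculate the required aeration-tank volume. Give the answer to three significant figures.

V ≈ 22800 m³

Rearranging the biomass balance for a CMAS with decay, V = Y·Q·ΔS·θ_c / [X·(1+k_d θ_c)] = 0.585 × 26800 × (632 − 16.5) × 21.0 / [3130 × (1 + 0.0878 × 21.0)] = 2.03×10^8 / 8901 = 22766 m³.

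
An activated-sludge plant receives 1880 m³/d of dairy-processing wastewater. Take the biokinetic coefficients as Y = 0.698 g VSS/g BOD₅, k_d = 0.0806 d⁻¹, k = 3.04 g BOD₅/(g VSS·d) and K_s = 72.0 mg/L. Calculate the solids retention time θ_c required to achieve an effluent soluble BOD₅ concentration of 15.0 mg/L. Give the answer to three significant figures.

At the target effluent, Y k S/(K_s+S) = 0.698×3.04×15.0/87.00 = 0.3658 d⁻¹.
1/θ_c = 0.3658 − 0.0806 = 0.2852 d⁻¹, so θ_c = 3.506 d.

θ_c ≈ 3.51 d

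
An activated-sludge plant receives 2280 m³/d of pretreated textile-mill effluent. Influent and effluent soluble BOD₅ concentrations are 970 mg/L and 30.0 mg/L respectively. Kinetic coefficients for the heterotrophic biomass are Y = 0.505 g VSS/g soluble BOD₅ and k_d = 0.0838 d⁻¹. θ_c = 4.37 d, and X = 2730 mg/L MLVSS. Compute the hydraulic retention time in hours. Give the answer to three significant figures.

τ ≈ 13.3 h

Rearranging the biomass balance for a CMAS with decay, V = Y·Q·ΔS·θ_c / [X·(1+k_d θ_c)] = 0.505 × 2280 × (970 − 30.0) × 4.37 / [2730 × (1 + 0.0838 × 4.37)] = 4.73×10^6 / 3730 = 1268 m³.
Hydraulic retention time τ = V/Q = 1268 / 2280 = 0.5562 d = 13.35 h.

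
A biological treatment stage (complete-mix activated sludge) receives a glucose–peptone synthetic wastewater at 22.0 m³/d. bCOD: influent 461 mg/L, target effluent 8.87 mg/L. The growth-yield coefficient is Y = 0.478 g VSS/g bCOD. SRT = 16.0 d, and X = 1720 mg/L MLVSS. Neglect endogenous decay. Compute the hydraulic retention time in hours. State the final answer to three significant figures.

τ ≈ 48.2 h

V·X = Y·Q·ΔS·θ_c gives V = 0.478 × 22.0 × (461 − 8.87) × 16.0 / 1720 = 44.23 m³.
τ = V/Q = 44.23/22.0 = 2.010 d, or 48.25 h.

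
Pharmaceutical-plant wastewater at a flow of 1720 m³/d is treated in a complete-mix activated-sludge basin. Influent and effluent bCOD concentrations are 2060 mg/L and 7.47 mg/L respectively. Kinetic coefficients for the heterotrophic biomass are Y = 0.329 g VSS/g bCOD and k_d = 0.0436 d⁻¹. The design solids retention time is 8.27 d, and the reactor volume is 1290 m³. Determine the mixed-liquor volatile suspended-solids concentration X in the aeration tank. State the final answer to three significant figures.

X ≈ 5470 mg/L

X = Y·Q·ΔS·θ_c / [V·(1 + k_d θ_c)] = 0.329 × 1720 × (2060 − 7.47) × 8.27 / [1290 × (1 + 0.0436 × 8.27)] = 5473 mg/L.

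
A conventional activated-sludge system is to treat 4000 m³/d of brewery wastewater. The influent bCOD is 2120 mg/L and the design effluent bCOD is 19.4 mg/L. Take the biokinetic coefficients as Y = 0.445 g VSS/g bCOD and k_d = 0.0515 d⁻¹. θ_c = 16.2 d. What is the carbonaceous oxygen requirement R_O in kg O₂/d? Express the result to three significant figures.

R_O ≈ 5510 kg O₂/d

Correct the yield for decay: Y_obs = Y/(1 + k_d θ_c) = 0.445 / (1 + 0.0515 × 16.2) = 0.445 / 1.834 = 0.2426.
Mass of bCOD removed per day: Q(S₀ − S) = 4000 × 2101 g/m³ = 8402 kg/d.
Biomass synthesised: P_X = Y_obs × 8402 = 2038 kg VSS/d.
Carbonaceous O₂ demand = substrate oxidised − cell-mass equivalent = 8402 − 1.42 × 2038 = 5508 kg O₂/d.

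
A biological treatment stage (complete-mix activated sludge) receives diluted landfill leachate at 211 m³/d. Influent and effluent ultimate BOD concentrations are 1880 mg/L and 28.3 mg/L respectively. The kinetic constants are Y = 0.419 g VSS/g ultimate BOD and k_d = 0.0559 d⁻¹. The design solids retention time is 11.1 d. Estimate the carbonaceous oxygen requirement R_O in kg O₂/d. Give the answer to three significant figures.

The observed yield is Y_obs = Y/(1 + k_d·θ_c) = 0.419 / (1 + 0.0559 × 11.1) = 0.419 / 1.620 = 0.2586 g VSS per g ultimate BOD removed.
Q·(S₀ − S) = 211 × (1880 − 28.3) × 10⁻³ = 390.7 kg/d removed.
Biomass synthesised: P_X = Y_obs × 390.7 = 101.0 kg VSS/d.
R_O = Q·ΔS − 1.42 P_X = 390.7 − 143.5 = 247.3 kg O₂/d.

R_O ≈ 247 kg O₂/d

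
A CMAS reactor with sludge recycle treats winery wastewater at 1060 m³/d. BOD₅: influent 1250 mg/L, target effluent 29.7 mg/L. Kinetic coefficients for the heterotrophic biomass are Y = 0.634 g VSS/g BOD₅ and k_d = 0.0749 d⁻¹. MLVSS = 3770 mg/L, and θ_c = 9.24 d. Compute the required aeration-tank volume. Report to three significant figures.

Steady-state biomass mass balance: V·X·(1 + k_d·θ_c) = Y·Q·(S₀ − S)·θ_c, so V = 0.634 × 1060 × (1250 − 29.7) × 9.24 / [3770 × (1 + 0.0749 × 9.24)] = 7.58×10^6 / 6379 = 1188 m³.

V ≈ 1190 m³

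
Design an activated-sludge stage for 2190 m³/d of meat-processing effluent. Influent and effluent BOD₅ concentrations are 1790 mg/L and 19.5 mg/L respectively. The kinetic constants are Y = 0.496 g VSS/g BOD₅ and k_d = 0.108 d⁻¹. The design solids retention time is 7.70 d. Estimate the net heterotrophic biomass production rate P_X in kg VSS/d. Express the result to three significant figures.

P_X ≈ 1050 kg VSS/d

The observed yield is Y_obs = Y/(1 + k_d·θ_c) = 0.496 / (1 + 0.108 × 7.70) = 0.496 / 1.832 = 0.2708 g VSS per g BOD₅ removed.
Q·(S₀ − S) = 2190 × (1790 − 19.5) × 10⁻³ = 3877 kg/d removed.
Biomass produced: P_X = Y_obs·Q·ΔS = 0.2708 × 3877 ≈ 1050 kg VSS/d.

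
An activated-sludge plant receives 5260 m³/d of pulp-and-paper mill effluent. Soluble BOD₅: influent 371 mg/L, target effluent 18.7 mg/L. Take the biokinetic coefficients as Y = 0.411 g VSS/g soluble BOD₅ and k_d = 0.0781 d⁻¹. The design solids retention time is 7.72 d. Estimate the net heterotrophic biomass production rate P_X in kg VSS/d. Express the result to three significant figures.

Observed yield with endogenous decay: Y_obs = Y / (1 + k_d·θ_c) = 0.411 / (1 + 0.0781 × 7.72) = 0.411 / 1.603 = 0.2564 g VSS/g soluble BOD₅.
Mass of soluble BOD₅ removed per day: Q(S₀ − S) = 5260 × 352.3 g/m³ = 1853 kg/d.
P_X = Y_obs · Q(S₀ − S) = 0.2564 × 1853 = 475.1 kg VSS/d.

P_X ≈ 475 kg VSS/d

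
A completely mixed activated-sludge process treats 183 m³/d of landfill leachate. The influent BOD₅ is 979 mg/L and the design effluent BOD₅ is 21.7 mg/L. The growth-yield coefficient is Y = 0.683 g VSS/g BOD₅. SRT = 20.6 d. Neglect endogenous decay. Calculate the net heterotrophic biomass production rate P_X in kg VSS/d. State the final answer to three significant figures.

Since k_d ≈ 0, Y_obs = Y = 0.683 g VSS/g BOD₅.
Mass of BOD₅ removed per day: Q(S₀ − S) = 183 × 957.3 g/m³ = 175.2 kg/d.
Net biomass production P_X = Y_obs × Q·(S₀ − S) = 0.6830 × 175.2 = 119.7 kg VSS/d.

P_X ≈ 120 kg VSS/d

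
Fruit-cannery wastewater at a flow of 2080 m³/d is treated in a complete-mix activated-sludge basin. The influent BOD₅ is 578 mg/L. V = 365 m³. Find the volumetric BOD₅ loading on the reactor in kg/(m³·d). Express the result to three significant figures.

Volumetric loading L_v = Q·S₀ / V = 2080 × 578 g/m³ / 365.0 m³ = 3294 g/(m³·d) = 3.294 kg BOD₅/(m³·d).

L_v ≈ 3.29 kg BOD₅/(m³·d)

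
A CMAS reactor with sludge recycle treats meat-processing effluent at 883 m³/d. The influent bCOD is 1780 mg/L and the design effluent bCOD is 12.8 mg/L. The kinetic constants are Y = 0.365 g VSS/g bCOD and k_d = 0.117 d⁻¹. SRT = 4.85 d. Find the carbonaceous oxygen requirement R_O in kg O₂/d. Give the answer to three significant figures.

R_O ≈ 1040 kg O₂/d

Y_obs = Y / (1 + k_d θ_c) = 0.365 / (1 + 0.117 × 4.85) = 0.365 / 1.567 = 0.2329.
ΔS = 1780 − 12.8 = 1767 mg/L, so the substrate removal rate is 883 × 1767/1000 = 1560 kg bCOD/d.
Net sludge production P_X = 0.2329 × 1560 = 363.4 kg VSS/d.
R_O = Q·ΔS − 1.42 P_X = 1560 − 516.0 = 1044 kg O₂/d.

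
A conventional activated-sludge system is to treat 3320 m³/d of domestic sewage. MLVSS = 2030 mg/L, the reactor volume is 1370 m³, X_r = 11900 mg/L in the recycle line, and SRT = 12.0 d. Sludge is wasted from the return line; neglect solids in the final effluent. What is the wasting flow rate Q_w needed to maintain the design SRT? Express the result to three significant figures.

Wasting from the return line (neglecting effluent solids): Q_w = V·X / (θ_c·X_r) = 1370 × 2030 / (12.0 × 11900) = 19.48 m³/d.

Q_w ≈ 19.5 m³/d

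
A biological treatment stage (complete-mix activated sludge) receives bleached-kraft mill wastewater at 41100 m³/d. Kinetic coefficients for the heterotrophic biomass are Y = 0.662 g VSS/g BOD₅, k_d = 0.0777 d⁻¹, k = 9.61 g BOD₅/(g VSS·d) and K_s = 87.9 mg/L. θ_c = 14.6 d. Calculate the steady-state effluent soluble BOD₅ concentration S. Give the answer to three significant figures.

For a completely mixed reactor with recycle the Lawrence–McCarty relation gives S = K_s·(1 + k_d·θ_c) / [θ_c·(Y·k − k_d) − 1] = 87.9 × (1 + 0.0777 × 14.6) / [14.6 × (0.662 × 9.61 − 0.0777) − 1] = 187.6 / 90.75 = 2.067 mg/L.

S ≈ 2.07 mg/L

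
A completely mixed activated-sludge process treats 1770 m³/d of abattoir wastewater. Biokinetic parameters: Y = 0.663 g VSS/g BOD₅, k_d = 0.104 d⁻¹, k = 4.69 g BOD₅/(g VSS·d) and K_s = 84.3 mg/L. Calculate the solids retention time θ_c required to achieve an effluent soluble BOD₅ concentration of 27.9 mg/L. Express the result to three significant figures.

Specific growth rate at S = 27.9 mg/L: μ = YkS/(K_s+S) = 0.663·4.69·27.9/(84.3+27.9) = 0.7732 d⁻¹.
1/θ_c = 0.7732 − 0.104 = 0.6692 d⁻¹, so θ_c = 1.494 d.

θ_c ≈ 1.49 d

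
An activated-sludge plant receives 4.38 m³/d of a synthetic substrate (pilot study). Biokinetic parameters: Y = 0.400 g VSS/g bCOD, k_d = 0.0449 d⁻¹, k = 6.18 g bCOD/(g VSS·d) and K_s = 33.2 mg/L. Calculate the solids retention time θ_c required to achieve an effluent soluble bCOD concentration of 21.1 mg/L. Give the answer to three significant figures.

Specific growth rate at S = 21.1 mg/L: μ = YkS/(K_s+S) = 0.400·6.18·21.1/(33.2+21.1) = 0.9606 d⁻¹.
θ_c = 1/(μ − k_d) = 1/(0.9606 − 0.0449) = 1/0.9157 = 1.092 d.

θ_c ≈ 1.09 d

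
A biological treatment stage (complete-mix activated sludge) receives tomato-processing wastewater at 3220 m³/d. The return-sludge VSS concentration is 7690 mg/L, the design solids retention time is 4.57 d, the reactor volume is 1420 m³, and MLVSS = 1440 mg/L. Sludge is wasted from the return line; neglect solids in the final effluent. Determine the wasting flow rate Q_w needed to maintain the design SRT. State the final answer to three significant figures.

Q_w ≈ 58.2 m³/d

θ_c = V·X/(Q_w·X_r) when wasting from the recycle, so Q_w = V·X/(θ_c·X_r) = 1420 × 1440 / (4.57 × 7690) = 58.18 m³/d.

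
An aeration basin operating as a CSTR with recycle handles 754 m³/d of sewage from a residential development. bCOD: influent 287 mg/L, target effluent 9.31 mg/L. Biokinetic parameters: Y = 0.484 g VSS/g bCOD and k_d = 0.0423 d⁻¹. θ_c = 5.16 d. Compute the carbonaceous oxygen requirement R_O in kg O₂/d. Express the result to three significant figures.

R_O ≈ 91.3 kg O₂/d

The observed yield is Y_obs = Y/(1 + k_d·θ_c) = 0.484 / (1 + 0.0423 × 5.16) = 0.484 / 1.218 = 0.3973 g VSS per g bCOD removed.
Substrate removed = Q·(S₀ − S) = 754 m³/d × (287 − 9.31) g/m³ = 2.09×10^5 g/d = 209.4 kg/d.
Net sludge production P_X = 0.3973 × 209.4 = 83.18 kg VSS/d.
Carbonaceous O₂ demand = substrate oxidised − cell-mass equivalent = 209.4 − 1.42 × 83.18 = 91.26 kg O₂/d.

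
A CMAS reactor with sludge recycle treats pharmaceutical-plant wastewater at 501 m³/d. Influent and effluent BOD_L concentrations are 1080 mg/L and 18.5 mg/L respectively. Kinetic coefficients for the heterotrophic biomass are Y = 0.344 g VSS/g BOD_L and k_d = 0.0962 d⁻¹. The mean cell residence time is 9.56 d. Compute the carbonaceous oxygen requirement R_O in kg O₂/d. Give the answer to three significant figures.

R_O ≈ 396 kg O₂/d

The observed yield is Y_obs = Y/(1 + k_d·θ_c) = 0.344 / (1 + 0.0962 × 9.56) = 0.344 / 1.920 = 0.1792 g VSS per g BOD_L removed.
Q·(S₀ − S) = 501 × (1080 − 18.5) × 10⁻³ = 531.8 kg/d removed.
P_X = Y_obs·Q·(S₀ − S) = 0.1792 × 531.8 = 95.30 kg VSS/d.
Carbonaceous O₂ demand = substrate oxidised − cell-mass equivalent = 531.8 − 1.42 × 95.30 = 396.5 kg O₂/d.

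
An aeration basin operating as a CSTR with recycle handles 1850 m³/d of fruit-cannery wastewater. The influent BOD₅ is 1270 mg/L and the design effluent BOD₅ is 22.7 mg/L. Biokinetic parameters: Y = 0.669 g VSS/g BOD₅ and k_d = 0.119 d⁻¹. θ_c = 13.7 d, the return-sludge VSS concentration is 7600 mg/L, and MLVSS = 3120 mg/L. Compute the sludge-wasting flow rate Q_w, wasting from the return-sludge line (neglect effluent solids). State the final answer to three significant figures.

From the SRT design equation V = Y Q (S₀−S) θ_c / [X (1 + k_d θ_c)] = 0.669 × 1850 × (1270 − 22.7) × 13.7 / [3120 × (1 + 0.119 × 13.7)] = 2.11×10^7 / 8207 = 2577 m³.
Wasting from the return line (neglecting effluent solids): Q_w = V·X / (θ_c·X_r) = 2577 × 3120 / (13.7 × 7600) = 77.22 m³/d.

Q_w ≈ 77.2 m³/d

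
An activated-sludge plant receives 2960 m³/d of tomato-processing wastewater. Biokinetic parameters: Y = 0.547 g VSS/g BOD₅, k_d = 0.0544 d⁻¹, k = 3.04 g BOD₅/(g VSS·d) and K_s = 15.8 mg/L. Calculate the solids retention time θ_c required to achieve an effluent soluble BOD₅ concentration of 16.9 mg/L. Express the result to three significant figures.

At the target effluent, Y k S/(K_s+S) = 0.547×3.04×16.9/32.70 = 0.8594 d⁻¹.
θ_c = 1/(μ − k_d) = 1/(0.8594 − 0.0544) = 1/0.8050 = 1.242 d.

θ_c ≈ 1.24 d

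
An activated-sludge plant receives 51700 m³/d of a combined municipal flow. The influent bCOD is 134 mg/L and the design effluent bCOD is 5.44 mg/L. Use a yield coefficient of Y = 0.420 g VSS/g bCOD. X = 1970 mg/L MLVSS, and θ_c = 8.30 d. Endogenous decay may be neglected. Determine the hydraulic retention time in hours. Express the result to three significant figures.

τ ≈ 5.46 h

Biomass mass balance (decay neglected): V·X = Y·Q·(S₀ − S)·θ_c, so V = 0.420 × 51700 × (134 − 5.44) × 8.30 / 1970 = 11761 m³.
HRT = V/Q = 11761 m³ / 51700 m³·d⁻¹ = 0.2275 d × 24 = 5.460 h.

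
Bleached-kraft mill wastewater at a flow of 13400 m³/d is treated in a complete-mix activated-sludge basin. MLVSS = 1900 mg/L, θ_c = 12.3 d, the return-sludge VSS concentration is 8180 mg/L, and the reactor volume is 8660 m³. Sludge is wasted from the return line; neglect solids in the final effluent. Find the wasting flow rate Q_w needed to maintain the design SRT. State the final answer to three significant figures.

θ_c = V·X/(Q_w·X_r) when wasting from the recycle, so Q_w = V·X/(θ_c·X_r) = 8660 × 1900 / (12.3 × 8180) = 163.5 m³/d.

Q_w ≈ 164 m³/d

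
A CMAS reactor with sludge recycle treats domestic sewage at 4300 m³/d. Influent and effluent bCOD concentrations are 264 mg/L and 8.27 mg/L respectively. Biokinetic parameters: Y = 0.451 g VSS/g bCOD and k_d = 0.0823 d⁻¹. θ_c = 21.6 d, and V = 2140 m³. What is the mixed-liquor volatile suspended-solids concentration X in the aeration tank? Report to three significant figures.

X = Y·Q·ΔS·θ_c / [V·(1 + k_d θ_c)] = 0.451 × 4300 × (264 − 8.27) × 21.6 / [2140 × (1 + 0.0823 × 21.6)] = 1802 mg/L.

X ≈ 1800 mg/L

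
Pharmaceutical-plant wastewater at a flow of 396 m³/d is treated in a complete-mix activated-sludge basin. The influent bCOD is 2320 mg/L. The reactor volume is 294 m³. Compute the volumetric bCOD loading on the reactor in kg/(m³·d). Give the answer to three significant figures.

Applied bCOD load per unit volume = Q·S₀/V = (396 × 2320/1000)/294.0 = 3.125 kg bCOD·m⁻³·d⁻¹.

L_v ≈ 3.12 kg bCOD/(m³·d)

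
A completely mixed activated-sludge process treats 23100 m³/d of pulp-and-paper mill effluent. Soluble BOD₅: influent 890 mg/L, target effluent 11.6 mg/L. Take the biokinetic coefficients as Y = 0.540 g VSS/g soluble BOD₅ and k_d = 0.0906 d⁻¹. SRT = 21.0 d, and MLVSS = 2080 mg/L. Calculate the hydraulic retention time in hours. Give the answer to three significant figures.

τ ≈ 39.6 h

Rearranging the biomass balance for a CMAS with decay, V = Y·Q·ΔS·θ_c / [X·(1+k_d θ_c)] = 0.540 × 23100 × (890 − 11.6) × 21.0 / [2080 × (1 + 0.0906 × 21.0)] = 2.3×10^8 / 6037 = 38112 m³.
HRT = V/Q = 38112 m³ / 23100 m³·d⁻¹ = 1.650 d × 24 = 39.60 h.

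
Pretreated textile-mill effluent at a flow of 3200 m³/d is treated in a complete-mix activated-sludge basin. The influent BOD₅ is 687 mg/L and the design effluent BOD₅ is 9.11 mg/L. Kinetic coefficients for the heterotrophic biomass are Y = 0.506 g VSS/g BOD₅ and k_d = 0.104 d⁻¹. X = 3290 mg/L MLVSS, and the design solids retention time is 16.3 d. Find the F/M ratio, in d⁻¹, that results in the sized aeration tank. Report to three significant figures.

F/M ≈ 0.331 d⁻¹

From the SRT design equation V = Y Q (S₀−S) θ_c / [X (1 + k_d θ_c)] = 0.506 × 3200 × (687 − 9.11) × 16.3 / [3290 × (1 + 0.104 × 16.3)] = 1.79×10^7 / 8867 = 2018 m³.
F/M = applied load / biomass = Q·S₀/(V·X) = 3200 × 687 / (2018 × 3290) = 0.3312 d⁻¹.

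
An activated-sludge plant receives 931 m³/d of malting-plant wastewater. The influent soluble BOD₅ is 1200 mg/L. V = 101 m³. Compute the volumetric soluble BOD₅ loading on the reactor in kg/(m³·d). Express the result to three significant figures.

Volumetric loading L_v = Q·S₀ / V = 931 × 1200 g/m³ / 101.0 m³ = 11061 g/(m³·d) = 11.06 kg soluble BOD₅/(m³·d).

L_v ≈ 11.1 kg soluble BOD₅/(m³·d)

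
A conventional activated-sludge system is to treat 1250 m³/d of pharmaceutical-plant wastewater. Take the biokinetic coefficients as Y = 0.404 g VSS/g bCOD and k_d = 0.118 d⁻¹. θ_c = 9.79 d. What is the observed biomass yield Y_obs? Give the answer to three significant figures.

The observed yield is Y_obs = Y/(1 + k_d·θ_c) = 0.404 / (1 + 0.118 × 9.79) = 0.404 / 2.155 = 0.1875 g VSS per g bCOD removed.

Y_obs ≈ 0.187 g VSS/g bCOD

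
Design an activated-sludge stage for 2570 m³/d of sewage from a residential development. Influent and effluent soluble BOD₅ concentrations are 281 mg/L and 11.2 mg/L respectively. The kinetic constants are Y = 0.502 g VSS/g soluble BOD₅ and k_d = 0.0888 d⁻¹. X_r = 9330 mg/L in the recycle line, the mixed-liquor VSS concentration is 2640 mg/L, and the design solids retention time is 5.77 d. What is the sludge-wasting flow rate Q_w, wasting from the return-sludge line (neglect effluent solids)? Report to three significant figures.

Rearranging the biomass balance for a CMAS with decay, V = Y·Q·ΔS·θ_c / [X·(1+k_d θ_c)] = 0.502 × 2570 × (281 − 11.2) × 5.77 / [2640 × (1 + 0.0888 × 5.77)] = 2.01×10^6 / 3993 = 503.0 m³.
Q_w = (V·X)/(θ_c X_r) = 503.0 × 2640 / (5.77 × 9330) = 24.67 m³/d.

Q_w ≈ 24.7 m³/d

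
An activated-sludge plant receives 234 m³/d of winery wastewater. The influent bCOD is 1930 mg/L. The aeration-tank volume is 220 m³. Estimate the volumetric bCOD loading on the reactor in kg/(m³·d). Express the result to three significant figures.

L_v = Q S₀ / V = 234 × 1930 × 10⁻³ / 220.0 = 2.053 kg/(m³·d).

L_v ≈ 2.05 kg bCOD/(m³·d)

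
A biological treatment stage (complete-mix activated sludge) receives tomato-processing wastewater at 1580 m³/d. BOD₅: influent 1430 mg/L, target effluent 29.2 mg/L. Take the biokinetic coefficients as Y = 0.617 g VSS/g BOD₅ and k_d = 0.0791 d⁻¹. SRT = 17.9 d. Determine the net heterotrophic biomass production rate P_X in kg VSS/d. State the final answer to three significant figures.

P_X ≈ 565 kg VSS/d

Correct the yield for decay: Y_obs = Y/(1 + k_d θ_c) = 0.617 / (1 + 0.0791 × 17.9) = 0.617 / 2.416 = 0.2554.
ΔS = 1430 − 29.2 = 1401 mg/L, so the substrate removal rate is 1580 × 1401/1000 = 2213 kg BOD₅/d.
Biomass produced: P_X = Y_obs·Q·ΔS = 0.2554 × 2213 ≈ 565.3 kg VSS/d.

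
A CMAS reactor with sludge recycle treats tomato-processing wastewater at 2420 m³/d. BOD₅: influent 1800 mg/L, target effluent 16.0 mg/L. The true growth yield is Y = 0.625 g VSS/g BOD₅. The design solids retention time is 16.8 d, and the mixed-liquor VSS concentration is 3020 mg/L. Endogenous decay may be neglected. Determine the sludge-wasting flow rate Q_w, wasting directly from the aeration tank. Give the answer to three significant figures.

Biomass mass balance (decay neglected): V·X = Y·Q·(S₀ − S)·θ_c, so V = 0.625 × 2420 × (1800 − 16.0) × 16.8 / 3020 = 15010 m³.
Wasting from the aeration tank: Q_w = V / θ_c = 15010 / 16.8 = 893.5 m³/d.

Q_w ≈ 893 m³/d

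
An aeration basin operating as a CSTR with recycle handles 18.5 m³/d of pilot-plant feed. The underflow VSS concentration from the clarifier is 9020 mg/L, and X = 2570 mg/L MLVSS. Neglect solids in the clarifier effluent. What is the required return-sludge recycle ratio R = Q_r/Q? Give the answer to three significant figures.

R ≈ 0.398

Solids balance on the clarifier gives (1+R)X = R·X_r, so R = X/(X_r − X) = 2570 / (9020 − 2570) = 0.3984.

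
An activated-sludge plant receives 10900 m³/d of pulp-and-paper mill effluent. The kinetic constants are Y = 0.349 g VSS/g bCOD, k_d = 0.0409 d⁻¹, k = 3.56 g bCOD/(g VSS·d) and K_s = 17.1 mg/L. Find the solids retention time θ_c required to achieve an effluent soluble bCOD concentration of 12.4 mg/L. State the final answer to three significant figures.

θ_c ≈ 2.08 d

From 1/θ_c = Y·k·S/(K_s + S) − k_d: Y·k·S/(K_s+S) = 0.349 × 3.56 × 12.4 / (17.1 + 12.4) = 0.5222 d⁻¹.
1/θ_c = 0.5222 − 0.0409 = 0.4813 d⁻¹, so θ_c = 2.078 d.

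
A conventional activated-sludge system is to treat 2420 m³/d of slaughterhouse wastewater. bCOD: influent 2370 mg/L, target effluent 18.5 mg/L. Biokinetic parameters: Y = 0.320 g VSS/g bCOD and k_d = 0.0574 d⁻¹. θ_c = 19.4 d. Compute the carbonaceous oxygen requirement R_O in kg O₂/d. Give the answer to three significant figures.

R_O ≈ 4470 kg O₂/d

The observed yield is Y_obs = Y/(1 + k_d·θ_c) = 0.320 / (1 + 0.0574 × 19.4) = 0.320 / 2.114 = 0.1514 g VSS per g bCOD removed.
ΔS = 2370 − 18.5 = 2352 mg/L, so the substrate removal rate is 2420 × 2352/1000 = 5691 kg bCOD/d.
P_X = Y_obs·Q·(S₀ − S) = 0.1514 × 5691 = 861.6 kg VSS/d.
Carbonaceous O₂ demand = substrate oxidised − cell-mass equivalent = 5691 − 1.42 × 861.6 = 4467 kg O₂/d.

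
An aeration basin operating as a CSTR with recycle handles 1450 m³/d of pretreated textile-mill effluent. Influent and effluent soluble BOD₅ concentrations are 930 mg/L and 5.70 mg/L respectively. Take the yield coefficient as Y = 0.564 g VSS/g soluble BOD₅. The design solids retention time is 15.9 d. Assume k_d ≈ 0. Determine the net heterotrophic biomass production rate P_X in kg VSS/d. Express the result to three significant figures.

With endogenous decay neglected, the observed yield equals the true yield: Y_obs = Y = 0.564 g VSS/g soluble BOD₅.
Q·(S₀ − S) = 1450 × (930 − 5.70) × 10⁻³ = 1340 kg/d removed.
So the net sludge growth is P_X = 0.5640 × 1340 = 755.9 kg VSS/d.

P_X ≈ 756 kg VSS/d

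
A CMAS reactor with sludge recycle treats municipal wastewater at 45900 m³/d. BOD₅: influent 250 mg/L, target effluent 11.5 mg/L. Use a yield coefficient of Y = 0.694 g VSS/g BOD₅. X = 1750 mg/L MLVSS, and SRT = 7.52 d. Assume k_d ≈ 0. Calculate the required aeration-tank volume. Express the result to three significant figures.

With k_d = 0 the design equation reduces to V = Y Q (S₀−S) θ_c / X = 0.694 × 45900 × (250 − 11.5) × 7.52 / 1750 = 32647 m³.

V ≈ 32600 m³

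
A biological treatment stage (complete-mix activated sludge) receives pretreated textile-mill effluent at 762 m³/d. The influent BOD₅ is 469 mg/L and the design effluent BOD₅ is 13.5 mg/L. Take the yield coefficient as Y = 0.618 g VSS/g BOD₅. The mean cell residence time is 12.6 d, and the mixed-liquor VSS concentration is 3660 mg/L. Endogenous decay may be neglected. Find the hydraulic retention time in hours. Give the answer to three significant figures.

τ ≈ 23.3 h

With k_d = 0 the design equation reduces to V = Y Q (S₀−S) θ_c / X = 0.618 × 762 × (469 − 13.5) × 12.6 / 3660 = 738.5 m³.
HRT = V/Q = 738.5 m³ / 762 m³·d⁻¹ = 0.9691 d × 24 = 23.26 h.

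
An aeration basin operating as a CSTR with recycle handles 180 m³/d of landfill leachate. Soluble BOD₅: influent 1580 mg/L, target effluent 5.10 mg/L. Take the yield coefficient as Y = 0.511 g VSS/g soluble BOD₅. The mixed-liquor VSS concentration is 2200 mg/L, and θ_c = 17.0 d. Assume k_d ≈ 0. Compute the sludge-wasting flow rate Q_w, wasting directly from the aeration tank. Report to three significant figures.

Q_w ≈ 65.8 m³/d

Biomass mass balance (decay neglected): V·X = Y·Q·(S₀ − S)·θ_c, so V = 0.511 × 180 × (1580 − 5.10) × 17.0 / 2200 = 1119 m³.
For wasting at MLVSS concentration, Q_w = V/θ_c = 1119/17.0 = 65.85 m³/d.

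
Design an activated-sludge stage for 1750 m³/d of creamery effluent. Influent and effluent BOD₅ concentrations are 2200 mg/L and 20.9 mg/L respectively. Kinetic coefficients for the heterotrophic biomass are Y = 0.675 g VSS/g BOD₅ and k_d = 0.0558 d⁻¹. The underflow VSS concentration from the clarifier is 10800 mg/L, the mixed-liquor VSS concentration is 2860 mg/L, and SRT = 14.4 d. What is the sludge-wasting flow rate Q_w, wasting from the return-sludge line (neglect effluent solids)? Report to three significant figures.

From the SRT design equation V = Y Q (S₀−S) θ_c / [X (1 + k_d θ_c)] = 0.675 × 1750 × (2200 − 20.9) × 14.4 / [2860 × (1 + 0.0558 × 14.4)] = 3.71×10^7 / 5158 = 7186 m³.
Wasting from the return line (neglecting effluent solids): Q_w = V·X / (θ_c·X_r) = 7186 × 2860 / (14.4 × 10800) = 132.2 m³/d.

Q_w ≈ 132 m³/d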